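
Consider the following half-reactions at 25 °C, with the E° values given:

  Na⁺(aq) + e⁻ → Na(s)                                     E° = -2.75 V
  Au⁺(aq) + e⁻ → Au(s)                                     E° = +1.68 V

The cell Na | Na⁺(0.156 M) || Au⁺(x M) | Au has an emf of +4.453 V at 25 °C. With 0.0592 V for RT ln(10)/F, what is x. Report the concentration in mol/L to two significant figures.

Au⁺/Au is the cathode, Na⁺/Na the anode: E°cell = +4.43 V, n = 1.
Overall reaction: Au⁺(aq) + Na(s) → Au(s) + Na⁺(aq); Q = [Na⁺]^1/[Au⁺]^1.
From E = E° − (0.0592/n) log Q: log Q = (E° − E)·n/0.0592 = (+4.43 − (+4.453))·1/0.0592 = -0.3885.
So 1·log[Au⁺] = 1·log(0.156) − log Q = -0.8069 − (-0.3885) = -0.4184; [Au⁺] = 10^(-0.4184) ≈ 0.38 M.

0.38 M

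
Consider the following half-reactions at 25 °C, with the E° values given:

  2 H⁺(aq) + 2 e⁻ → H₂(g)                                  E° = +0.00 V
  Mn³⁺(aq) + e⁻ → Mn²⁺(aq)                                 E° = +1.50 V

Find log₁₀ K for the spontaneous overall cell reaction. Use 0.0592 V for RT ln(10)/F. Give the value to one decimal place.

50.7

Cathode: Mn³⁺/Mn²⁺; anode: H⁺/H₂. E°cell = +1.50 V, n = 2.
log K = nE°cell / 0.0592 = (2)(+1.50) / 0.0592 = 50.7.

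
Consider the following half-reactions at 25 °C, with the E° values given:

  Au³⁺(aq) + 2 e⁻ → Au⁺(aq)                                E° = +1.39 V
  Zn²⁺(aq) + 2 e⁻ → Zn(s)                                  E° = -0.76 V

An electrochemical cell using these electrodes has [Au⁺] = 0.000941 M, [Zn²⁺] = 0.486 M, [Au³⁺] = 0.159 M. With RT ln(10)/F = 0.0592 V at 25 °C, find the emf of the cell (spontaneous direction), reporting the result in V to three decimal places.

Au³⁺/Au⁺ is the cathode (higher E°), Zn²⁺/Zn the anode: E°cell = +1.39 − (-0.76) = +2.15 V, n = 2.
Overall: Au³⁺(aq) + Zn(s) → Au⁺(aq) + Zn²⁺(aq)
Q = [Au⁺]·[Zn²⁺] / ([Au³⁺]); log Q = -2.541.
E = E° − (0.0592/n) log Q = +2.15 − (0.0592/2)(-2.541) = +2.225 V.

+2.225 V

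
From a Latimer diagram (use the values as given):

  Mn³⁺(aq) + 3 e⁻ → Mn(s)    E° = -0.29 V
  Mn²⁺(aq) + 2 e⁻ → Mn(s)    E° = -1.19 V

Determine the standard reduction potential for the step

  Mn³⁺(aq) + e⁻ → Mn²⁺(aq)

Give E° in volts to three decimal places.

+1.510 V

Sequential free energies add, so n₃E°₃ = n₁E°₁ + n₂E°₂.
With n₃ = 3, and the known step contributing 2×(-1.19) V, the unknown satisfies 1·E° = 3×(-0.29) − 2×(-1.19) = +1.510.
E° = +1.510 / 1 = +1.510 V.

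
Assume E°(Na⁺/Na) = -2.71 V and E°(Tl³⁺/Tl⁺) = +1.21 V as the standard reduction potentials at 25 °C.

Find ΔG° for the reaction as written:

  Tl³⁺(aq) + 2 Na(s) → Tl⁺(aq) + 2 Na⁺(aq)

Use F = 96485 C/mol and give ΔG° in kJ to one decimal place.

As written, Tl³⁺/Tl⁺ is reduced (cathode) and Na⁺/Na is oxidised (anode), so E°cell = (+1.21) − (-2.71) = +3.92 V.
Balancing electrons gives n = 2.
ΔG° = −nFE° = −(2)(96485)(+3.92) = -756,442 J = -756.4 kJ.

-756.4 kJ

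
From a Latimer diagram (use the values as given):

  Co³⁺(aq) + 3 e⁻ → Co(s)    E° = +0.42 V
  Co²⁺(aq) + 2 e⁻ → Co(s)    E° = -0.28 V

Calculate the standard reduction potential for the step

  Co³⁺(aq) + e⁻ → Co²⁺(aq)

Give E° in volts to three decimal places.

+1.820 V

Sequential free energies add, so n₃E°₃ = n₁E°₁ + n₂E°₂.
With n₃ = 3, and the known step contributing 2×(-0.28) V, the unknown satisfies 1·E° = 3×(+0.42) − 2×(-0.28) = +1.820.
E° = +1.820 / 1 = +1.820 V.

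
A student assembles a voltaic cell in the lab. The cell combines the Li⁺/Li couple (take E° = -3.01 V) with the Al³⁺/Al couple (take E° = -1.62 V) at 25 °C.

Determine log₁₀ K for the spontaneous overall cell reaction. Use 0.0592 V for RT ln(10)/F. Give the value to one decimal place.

Cathode: Al³⁺/Al; anode: Li⁺/Li. E°cell = +1.39 V, n = 3.
log K = nE°cell / 0.0592 = (3)(+1.39) / 0.0592 = 70.4.

70.4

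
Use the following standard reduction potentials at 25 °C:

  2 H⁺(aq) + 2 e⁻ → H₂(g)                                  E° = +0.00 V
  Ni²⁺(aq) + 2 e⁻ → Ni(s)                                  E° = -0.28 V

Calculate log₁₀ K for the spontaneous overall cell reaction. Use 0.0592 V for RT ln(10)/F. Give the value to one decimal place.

Cathode: H⁺/H₂; anode: Ni²⁺/Ni. E°cell = +0.28 V, n = 2.
log K = nE°cell / 0.0592 = (2)(+0.28) / 0.0592 = 9.5.

9.5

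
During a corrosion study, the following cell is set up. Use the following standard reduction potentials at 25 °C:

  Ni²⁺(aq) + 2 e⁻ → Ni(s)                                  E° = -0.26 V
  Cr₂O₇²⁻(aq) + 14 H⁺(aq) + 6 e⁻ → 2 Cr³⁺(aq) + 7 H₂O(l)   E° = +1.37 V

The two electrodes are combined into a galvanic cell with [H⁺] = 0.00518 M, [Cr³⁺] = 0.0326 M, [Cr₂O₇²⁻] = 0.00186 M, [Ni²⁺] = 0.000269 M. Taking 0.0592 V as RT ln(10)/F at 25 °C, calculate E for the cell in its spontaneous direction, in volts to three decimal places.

+1.422 V

Cr₂O₇²⁻/Cr³⁺ is the cathode (higher E°), Ni²⁺/Ni the anode: E°cell = +1.37 − (-0.26) = +1.63 V, n = 6.
Overall: Cr₂O₇²⁻(aq) + 14 H⁺(aq) + 3 Ni(s) → 2 Cr³⁺(aq) + 7 H₂O(l) + 3 Ni²⁺(aq)
Q = [Cr³⁺]^2·[Ni²⁺]^3 / ([Cr₂O₇²⁻]·[H⁺]^14); log Q = 21.046.
E = E° − (0.0592/n) log Q = +1.63 − (0.0592/6)(21.046) = +1.422 V.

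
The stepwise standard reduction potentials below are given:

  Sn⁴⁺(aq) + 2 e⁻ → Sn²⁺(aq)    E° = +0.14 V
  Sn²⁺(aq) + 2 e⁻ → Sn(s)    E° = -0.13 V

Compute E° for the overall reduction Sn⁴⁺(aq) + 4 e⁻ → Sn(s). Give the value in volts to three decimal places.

Standard free energies of sequential steps add: ΔG°₃ = ΔG°₁ + ΔG°₂, so n₃E°₃ = n₁E°₁ + n₂E°₂.
E°₃ = (2×+0.14 + 2×-0.13) / 4 = (+0.020) / 4 = +0.005 V.

+0.005 V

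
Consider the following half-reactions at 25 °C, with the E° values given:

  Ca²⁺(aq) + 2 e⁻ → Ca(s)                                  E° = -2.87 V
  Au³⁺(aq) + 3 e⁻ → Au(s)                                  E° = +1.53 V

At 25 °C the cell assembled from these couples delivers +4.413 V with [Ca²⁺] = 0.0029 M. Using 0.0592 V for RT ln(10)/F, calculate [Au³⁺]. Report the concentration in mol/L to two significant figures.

0.00071 M

Au³⁺/Au is the cathode, Ca²⁺/Ca the anode: E°cell = +4.40 V, n = 6.
Overall reaction: 2 Au³⁺(aq) + 3 Ca(s) → 2 Au(s) + 3 Ca²⁺(aq); Q = [Ca²⁺]^3/[Au³⁺]^2.
From E = E° − (0.0592/n) log Q: log Q = (E° − E)·n/0.0592 = (+4.40 − (+4.413))·6/0.0592 = -1.3176.
So 2·log[Au³⁺] = 3·log(0.0029) − log Q = -7.6128 − (-1.3176) = -6.2952; log[Au³⁺] = -6.2952 / 2 = -3.1476; [Au³⁺] = 10^(-3.1476) ≈ 0.00071 M.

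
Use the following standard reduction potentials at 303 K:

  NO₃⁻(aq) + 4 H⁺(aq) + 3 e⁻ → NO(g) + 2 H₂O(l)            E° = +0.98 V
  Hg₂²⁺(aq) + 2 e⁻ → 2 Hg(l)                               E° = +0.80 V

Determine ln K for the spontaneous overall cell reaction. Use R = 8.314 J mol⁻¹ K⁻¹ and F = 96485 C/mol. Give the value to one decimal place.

Cathode: NO₃⁻/NO; anode: Hg₂²⁺/Hg. E°cell = (+0.98) − (+0.80) = +0.18 V, with n = 6.
ΔG° = −nFE° = −RT ln K, so ln K = nFE°/(RT) = (6)(96485)(+0.18) / ((8.314)(303)) = 41.365.

41.4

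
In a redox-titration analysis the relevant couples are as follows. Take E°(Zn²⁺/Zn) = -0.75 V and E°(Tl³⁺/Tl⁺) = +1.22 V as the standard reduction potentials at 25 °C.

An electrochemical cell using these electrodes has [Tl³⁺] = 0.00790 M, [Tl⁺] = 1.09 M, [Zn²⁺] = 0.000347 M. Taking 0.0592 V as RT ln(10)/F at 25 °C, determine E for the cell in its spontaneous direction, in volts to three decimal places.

+2.009 V

Tl³⁺/Tl⁺ is the cathode (higher E°), Zn²⁺/Zn the anode: E°cell = +1.22 − (-0.75) = +1.97 V, n = 2.
Overall: Tl³⁺(aq) + Zn(s) → Tl⁺(aq) + Zn²⁺(aq)
Q = [Tl⁺]·[Zn²⁺] / ([Tl³⁺]); log Q = -1.320.
E = E° − (0.0592/n) log Q = +1.97 − (0.0592/2)(-1.320) = +2.009 V.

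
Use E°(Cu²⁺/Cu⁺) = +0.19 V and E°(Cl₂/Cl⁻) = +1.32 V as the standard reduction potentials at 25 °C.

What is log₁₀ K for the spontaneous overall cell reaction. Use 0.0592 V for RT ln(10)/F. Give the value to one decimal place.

38.2

Cathode: Cl₂/Cl⁻; anode: Cu²⁺/Cu⁺. E°cell = +1.13 V, n = 2.
log K = nE°cell / 0.0592 = (2)(+1.13) / 0.0592 = 38.2.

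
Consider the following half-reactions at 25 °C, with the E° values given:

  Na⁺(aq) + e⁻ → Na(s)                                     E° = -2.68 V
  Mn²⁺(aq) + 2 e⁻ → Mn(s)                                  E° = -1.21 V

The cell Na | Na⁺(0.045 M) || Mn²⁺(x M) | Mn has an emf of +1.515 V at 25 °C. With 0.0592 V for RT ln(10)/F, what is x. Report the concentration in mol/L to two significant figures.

0.067 M

Mn²⁺/Mn is the cathode, Na⁺/Na the anode: E°cell = +1.47 V, n = 2.
Overall reaction: Mn²⁺(aq) + 2 Na(s) → Mn(s) + 2 Na⁺(aq); Q = [Na⁺]^2/[Mn²⁺]^1.
From E = E° − (0.0592/n) log Q: log Q = (E° − E)·n/0.0592 = (+1.47 − (+1.515))·2/0.0592 = -1.5203.
So 1·log[Mn²⁺] = 2·log(0.045) − log Q = -2.6936 − (-1.5203) = -1.1733; [Mn²⁺] = 10^(-1.1733) ≈ 0.067 M.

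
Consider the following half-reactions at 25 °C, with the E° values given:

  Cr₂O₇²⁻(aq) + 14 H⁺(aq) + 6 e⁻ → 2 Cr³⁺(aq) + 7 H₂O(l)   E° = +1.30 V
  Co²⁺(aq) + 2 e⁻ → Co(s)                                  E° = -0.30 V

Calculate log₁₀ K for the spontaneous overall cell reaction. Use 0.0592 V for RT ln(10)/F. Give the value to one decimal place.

162.2

Cathode: Cr₂O₇²⁻/Cr³⁺; anode: Co²⁺/Co. E°cell = +1.60 V, n = 6.
log K = nE°cell / 0.0592 = (6)(+1.60) / 0.0592 = 162.2.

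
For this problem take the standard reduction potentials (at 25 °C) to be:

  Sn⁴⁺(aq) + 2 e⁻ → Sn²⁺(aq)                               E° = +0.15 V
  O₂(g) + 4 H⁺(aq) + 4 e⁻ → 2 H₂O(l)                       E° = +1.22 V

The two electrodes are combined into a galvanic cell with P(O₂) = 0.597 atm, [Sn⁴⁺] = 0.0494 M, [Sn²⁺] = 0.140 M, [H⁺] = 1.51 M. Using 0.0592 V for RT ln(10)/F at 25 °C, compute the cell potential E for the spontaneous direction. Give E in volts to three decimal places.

+1.091 V

O₂/H₂O is the cathode (higher E°), Sn⁴⁺/Sn²⁺ the anode: E°cell = +1.22 − (+0.15) = +1.07 V, n = 4.
Overall: O₂(g) + 4 H⁺(aq) + 2 Sn²⁺(aq) → 2 H₂O(l) + 2 Sn⁴⁺(aq)
Q = [Sn⁴⁺]^2 / (P(O₂)·[H⁺]^4·[Sn²⁺]^2); log Q = -1.397.
E = E° − (0.0592/n) log Q = +1.07 − (0.0592/4)(-1.397) = +1.091 V.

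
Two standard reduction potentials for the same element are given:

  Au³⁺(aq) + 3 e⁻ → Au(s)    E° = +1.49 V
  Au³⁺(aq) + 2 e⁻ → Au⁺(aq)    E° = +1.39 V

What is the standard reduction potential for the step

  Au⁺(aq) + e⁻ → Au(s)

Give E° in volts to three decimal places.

+1.690 V

Sequential free energies add, so n₃E°₃ = n₁E°₁ + n₂E°₂.
With n₃ = 3, and the known step contributing 2×(+1.39) V, the unknown satisfies 1·E° = 3×(+1.49) − 2×(+1.39) = +1.690.
E° = +1.690 / 1 = +1.690 V.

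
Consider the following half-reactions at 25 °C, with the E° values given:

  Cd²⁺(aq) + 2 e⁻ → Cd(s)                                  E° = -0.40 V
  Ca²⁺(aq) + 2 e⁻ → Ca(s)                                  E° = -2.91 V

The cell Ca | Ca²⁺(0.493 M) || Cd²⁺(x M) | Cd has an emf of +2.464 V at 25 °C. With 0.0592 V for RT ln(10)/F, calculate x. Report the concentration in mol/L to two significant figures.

0.014 M

Cd²⁺/Cd is the cathode, Ca²⁺/Ca the anode: E°cell = +2.51 V, n = 2.
Overall reaction: Cd²⁺(aq) + Ca(s) → Cd(s) + Ca²⁺(aq); Q = [Ca²⁺]^1/[Cd²⁺]^1.
From E = E° − (0.0592/n) log Q: log Q = (E° − E)·n/0.0592 = (+2.51 − (+2.464))·2/0.0592 = 1.5541.
So 1·log[Cd²⁺] = 1·log(0.493) − log Q = -0.3072 − (1.5541) = -1.8613; [Cd²⁺] = 10^(-1.8613) ≈ 0.014 M.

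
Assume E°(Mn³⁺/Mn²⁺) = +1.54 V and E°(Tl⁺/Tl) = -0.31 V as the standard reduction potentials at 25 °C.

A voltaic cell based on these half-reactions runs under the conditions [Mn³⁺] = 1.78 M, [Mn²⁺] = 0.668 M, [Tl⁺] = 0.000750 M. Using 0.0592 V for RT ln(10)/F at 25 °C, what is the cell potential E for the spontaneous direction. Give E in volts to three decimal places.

+2.060 V

Mn³⁺/Mn²⁺ is the cathode (higher E°), Tl⁺/Tl the anode: E°cell = +1.54 − (-0.31) = +1.85 V, n = 1.
Overall: Mn³⁺(aq) + Tl(s) → Mn²⁺(aq) + Tl⁺(aq)
Q = [Mn²⁺]·[Tl⁺] / ([Mn³⁺]); log Q = -3.551.
E = E° − (0.0592/n) log Q = +1.85 − (0.0592/1)(-3.551) = +2.060 V.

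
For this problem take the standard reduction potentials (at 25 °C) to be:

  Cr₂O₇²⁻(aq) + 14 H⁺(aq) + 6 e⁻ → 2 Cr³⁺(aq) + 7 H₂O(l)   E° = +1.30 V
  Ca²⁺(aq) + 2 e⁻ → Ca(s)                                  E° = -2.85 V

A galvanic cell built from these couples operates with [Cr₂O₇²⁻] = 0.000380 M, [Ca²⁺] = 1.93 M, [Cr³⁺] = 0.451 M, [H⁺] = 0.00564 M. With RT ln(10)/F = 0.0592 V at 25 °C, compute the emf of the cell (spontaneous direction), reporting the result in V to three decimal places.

Cr₂O₇²⁻/Cr³⁺ is the cathode (higher E°), Ca²⁺/Ca the anode: E°cell = +1.30 − (-2.85) = +4.15 V, n = 6.
Overall: Cr₂O₇²⁻(aq) + 14 H⁺(aq) + 3 Ca(s) → 2 Cr³⁺(aq) + 7 H₂O(l) + 3 Ca²⁺(aq)
Q = [Cr³⁺]^2·[Ca²⁺]^3 / ([Cr₂O₇²⁻]·[H⁺]^14); log Q = 35.067.
E = E° − (0.0592/n) log Q = +4.15 − (0.0592/6)(35.067) = +3.804 V.

+3.804 V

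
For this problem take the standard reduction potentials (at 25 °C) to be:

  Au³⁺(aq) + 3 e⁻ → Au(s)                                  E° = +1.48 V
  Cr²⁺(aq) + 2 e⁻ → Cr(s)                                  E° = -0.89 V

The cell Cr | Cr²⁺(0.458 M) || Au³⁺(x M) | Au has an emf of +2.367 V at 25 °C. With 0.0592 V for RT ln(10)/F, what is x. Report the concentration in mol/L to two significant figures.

Au³⁺/Au is the cathode, Cr²⁺/Cr the anode: E°cell = +2.37 V, n = 6.
Overall reaction: 2 Au³⁺(aq) + 3 Cr(s) → 2 Au(s) + 3 Cr²⁺(aq); Q = [Cr²⁺]^3/[Au³⁺]^2.
From E = E° − (0.0592/n) log Q: log Q = (E° − E)·n/0.0592 = (+2.37 − (+2.367))·6/0.0592 = 0.3041.
So 2·log[Au³⁺] = 3·log(0.458) − log Q = -1.0174 − (0.3041) = -1.3215; log[Au³⁺] = -1.3215 / 2 = -0.6607; [Au³⁺] = 10^(-0.6607) ≈ 0.22 M.

0.22 M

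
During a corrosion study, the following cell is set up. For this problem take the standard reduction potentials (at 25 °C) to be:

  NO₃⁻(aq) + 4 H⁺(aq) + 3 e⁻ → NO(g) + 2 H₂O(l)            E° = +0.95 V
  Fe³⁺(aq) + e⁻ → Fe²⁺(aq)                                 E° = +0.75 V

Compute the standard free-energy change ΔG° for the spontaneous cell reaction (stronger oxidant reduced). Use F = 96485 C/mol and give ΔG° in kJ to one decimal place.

-57.9 kJ

NO₃⁻/NO (E° = +0.95 V) is the cathode; Fe³⁺/Fe²⁺ (E° = +0.75 V) is the anode, so E°cell = +0.20 V.
Balancing electrons gives n = 3 (lcm of 3 and 1).
ΔG° = −nFE° = −(3)(96485)(+0.20) = -57,891 J = -57.9 kJ.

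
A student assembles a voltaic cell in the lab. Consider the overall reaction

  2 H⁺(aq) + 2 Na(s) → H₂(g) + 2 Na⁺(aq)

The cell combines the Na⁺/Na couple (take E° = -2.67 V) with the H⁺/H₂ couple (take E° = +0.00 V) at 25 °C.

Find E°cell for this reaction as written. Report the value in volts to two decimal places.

The H⁺/H₂ couple has the higher reduction potential, so it is the cathode; Na⁺/Na is oxidised at the anode.
E°cell = E°(cathode) − E°(anode) = (+0.00) − (-2.67) = +2.67 V.

+2.67 V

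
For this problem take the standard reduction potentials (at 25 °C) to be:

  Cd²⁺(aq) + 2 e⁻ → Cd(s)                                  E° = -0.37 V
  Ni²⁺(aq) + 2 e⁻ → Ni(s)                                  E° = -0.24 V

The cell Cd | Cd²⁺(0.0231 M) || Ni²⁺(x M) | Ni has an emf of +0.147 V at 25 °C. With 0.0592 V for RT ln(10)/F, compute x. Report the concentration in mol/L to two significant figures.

0.087 M

Ni²⁺/Ni is the cathode, Cd²⁺/Cd the anode: E°cell = +0.13 V, n = 2.
Overall reaction: Ni²⁺(aq) + Cd(s) → Ni(s) + Cd²⁺(aq); Q = [Cd²⁺]^1/[Ni²⁺]^1.
From E = E° − (0.0592/n) log Q: log Q = (E° − E)·n/0.0592 = (+0.13 − (+0.147))·2/0.0592 = -0.5743.
So 1·log[Ni²⁺] = 1·log(0.0231) − log Q = -1.6364 − (-0.5743) = -1.0621; [Ni²⁺] = 10^(-1.0621) ≈ 0.087 M.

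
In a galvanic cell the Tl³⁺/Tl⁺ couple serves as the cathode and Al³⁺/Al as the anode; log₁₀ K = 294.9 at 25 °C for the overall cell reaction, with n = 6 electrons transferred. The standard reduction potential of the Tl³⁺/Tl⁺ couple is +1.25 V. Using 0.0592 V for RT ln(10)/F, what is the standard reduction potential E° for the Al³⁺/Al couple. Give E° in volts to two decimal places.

E°cell = (0.0592/n)·log K = (0.0592/6)(294.9) = +2.910 V.
Since Tl³⁺/Tl⁺ is the cathode and Al³⁺/Al the anode, E°cell = E°(Tl³⁺/Tl⁺) − E°(Al³⁺/Al).
So E°(Al³⁺/Al) = E°(Tl³⁺/Tl⁺) − E°cell = (+1.25) − (+2.910) = -1.66 V.

-1.66 V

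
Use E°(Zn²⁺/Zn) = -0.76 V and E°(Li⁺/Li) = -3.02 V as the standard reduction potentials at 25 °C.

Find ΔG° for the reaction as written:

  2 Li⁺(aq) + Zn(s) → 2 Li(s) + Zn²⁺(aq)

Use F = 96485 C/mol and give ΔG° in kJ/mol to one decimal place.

As written, Li⁺/Li is reduced (cathode) and Zn²⁺/Zn is oxidised (anode), so E°cell = (-3.02) − (-0.76) = -2.26 V.
Balancing electrons gives n = 2.
ΔG° = −nFE° = −(2)(96485)(-2.26) = 436,112 J = +436.1 kJ/mol.

+436.1 kJ/mol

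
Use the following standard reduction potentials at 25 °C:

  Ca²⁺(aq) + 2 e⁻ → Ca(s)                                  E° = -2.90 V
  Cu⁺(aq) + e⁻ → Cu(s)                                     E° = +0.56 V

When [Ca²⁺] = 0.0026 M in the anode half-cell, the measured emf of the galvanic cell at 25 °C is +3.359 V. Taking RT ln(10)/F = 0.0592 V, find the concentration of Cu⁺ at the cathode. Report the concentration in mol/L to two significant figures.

0.0010 M

Cu⁺/Cu is the cathode, Ca²⁺/Ca the anode: E°cell = +3.46 V, n = 2.
Overall reaction: 2 Cu⁺(aq) + Ca(s) → 2 Cu(s) + Ca²⁺(aq); Q = [Ca²⁺]^1/[Cu⁺]^2.
From E = E° − (0.0592/n) log Q: log Q = (E° − E)·n/0.0592 = (+3.46 − (+3.359))·2/0.0592 = 3.4122.
So 2·log[Cu⁺] = 1·log(0.0026) − log Q = -2.5850 − (3.4122) = -5.9972; log[Cu⁺] = -5.9972 / 2 = -2.9986; [Cu⁺] = 10^(-2.9986) ≈ 0.0010 M.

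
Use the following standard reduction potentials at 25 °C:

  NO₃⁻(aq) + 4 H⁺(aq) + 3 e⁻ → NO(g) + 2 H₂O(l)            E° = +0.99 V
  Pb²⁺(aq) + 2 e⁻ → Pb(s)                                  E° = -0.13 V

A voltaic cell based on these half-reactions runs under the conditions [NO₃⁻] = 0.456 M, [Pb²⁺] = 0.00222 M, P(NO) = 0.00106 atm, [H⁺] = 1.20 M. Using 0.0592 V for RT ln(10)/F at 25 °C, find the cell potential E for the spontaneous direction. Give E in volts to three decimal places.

NO₃⁻/NO is the cathode (higher E°), Pb²⁺/Pb the anode: E°cell = +0.99 − (-0.13) = +1.12 V, n = 6.
Overall: 2 NO₃⁻(aq) + 8 H⁺(aq) + 3 Pb(s) → 2 NO(g) + 4 H₂O(l) + 3 Pb²⁺(aq)
Q = P(NO)^2·[Pb²⁺]^3 / ([NO₃⁻]^2·[H⁺]^8); log Q = -13.862.
E = E° − (0.0592/n) log Q = +1.12 − (0.0592/6)(-13.862) = +1.257 V.

+1.257 V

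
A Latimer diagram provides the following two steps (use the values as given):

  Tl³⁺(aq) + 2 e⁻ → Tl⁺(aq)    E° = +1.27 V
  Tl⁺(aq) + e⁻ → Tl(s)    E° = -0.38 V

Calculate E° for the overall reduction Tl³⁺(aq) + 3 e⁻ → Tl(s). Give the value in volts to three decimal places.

+0.720 V

Standard free energies of sequential steps add: ΔG°₃ = ΔG°₁ + ΔG°₂, so n₃E°₃ = n₁E°₁ + n₂E°₂.
E°₃ = (2×+1.27 + 1×-0.38) / 3 = (+2.160) / 3 = +0.720 V.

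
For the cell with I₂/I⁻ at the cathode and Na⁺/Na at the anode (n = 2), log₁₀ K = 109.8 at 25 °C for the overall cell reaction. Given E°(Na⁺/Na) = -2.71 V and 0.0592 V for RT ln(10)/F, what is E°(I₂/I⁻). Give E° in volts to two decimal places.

E°cell = (0.0592/n)·log K = (0.0592/2)(109.8) = +3.250 V.
Since I₂/I⁻ is the cathode and Na⁺/Na the anode, E°cell = E°(I₂/I⁻) − E°(Na⁺/Na).
So E°(I₂/I⁻) = E°cell + E°(Na⁺/Na) = +3.250 + (-2.71) = +0.54 V.

+0.54 V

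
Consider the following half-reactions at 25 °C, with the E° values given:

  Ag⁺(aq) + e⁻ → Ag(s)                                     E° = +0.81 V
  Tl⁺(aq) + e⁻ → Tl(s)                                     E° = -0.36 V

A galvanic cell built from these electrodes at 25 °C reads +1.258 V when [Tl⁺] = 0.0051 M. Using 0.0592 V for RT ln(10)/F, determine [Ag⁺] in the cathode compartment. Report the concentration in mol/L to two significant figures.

Ag⁺/Ag is the cathode, Tl⁺/Tl the anode: E°cell = +1.17 V, n = 1.
Overall reaction: Ag⁺(aq) + Tl(s) → Ag(s) + Tl⁺(aq); Q = [Tl⁺]^1/[Ag⁺]^1.
From E = E° − (0.0592/n) log Q: log Q = (E° − E)·n/0.0592 = (+1.17 − (+1.258))·1/0.0592 = -1.4865.
So 1·log[Ag⁺] = 1·log(0.0051) − log Q = -2.2924 − (-1.4865) = -0.8059; [Ag⁺] = 10^(-0.8059) ≈ 0.16 M.

0.16 M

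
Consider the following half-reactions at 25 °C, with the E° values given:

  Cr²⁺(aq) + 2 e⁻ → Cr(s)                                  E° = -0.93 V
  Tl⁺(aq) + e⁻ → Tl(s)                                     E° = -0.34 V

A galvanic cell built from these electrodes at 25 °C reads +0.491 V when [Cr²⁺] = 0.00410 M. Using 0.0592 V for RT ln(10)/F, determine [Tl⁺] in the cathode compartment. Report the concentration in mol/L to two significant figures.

0.0014 M

Tl⁺/Tl is the cathode, Cr²⁺/Cr the anode: E°cell = +0.59 V, n = 2.
Overall reaction: 2 Tl⁺(aq) + Cr(s) → 2 Tl(s) + Cr²⁺(aq); Q = [Cr²⁺]^1/[Tl⁺]^2.
From E = E° − (0.0592/n) log Q: log Q = (E° − E)·n/0.0592 = (+0.59 − (+0.491))·2/0.0592 = 3.3446.
So 2·log[Tl⁺] = 1·log(0.0041) − log Q = -2.3872 − (3.3446) = -5.7318; log[Tl⁺] = -5.7318 / 2 = -2.8659; [Tl⁺] = 10^(-2.8659) ≈ 0.0014 M.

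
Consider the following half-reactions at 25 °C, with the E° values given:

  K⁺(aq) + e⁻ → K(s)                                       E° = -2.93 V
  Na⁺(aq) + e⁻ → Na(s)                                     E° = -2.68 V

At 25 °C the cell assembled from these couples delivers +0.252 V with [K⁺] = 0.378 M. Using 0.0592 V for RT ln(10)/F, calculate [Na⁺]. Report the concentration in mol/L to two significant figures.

0.41 M

Na⁺/Na is the cathode, K⁺/K the anode: E°cell = +0.25 V, n = 1.
Overall reaction: Na⁺(aq) + K(s) → Na(s) + K⁺(aq); Q = [K⁺]^1/[Na⁺]^1.
From E = E° − (0.0592/n) log Q: log Q = (E° − E)·n/0.0592 = (+0.25 − (+0.252))·1/0.0592 = -0.0338.
So 1·log[Na⁺] = 1·log(0.378) − log Q = -0.4225 − (-0.0338) = -0.3887; [Na⁺] = 10^(-0.3887) ≈ 0.41 M.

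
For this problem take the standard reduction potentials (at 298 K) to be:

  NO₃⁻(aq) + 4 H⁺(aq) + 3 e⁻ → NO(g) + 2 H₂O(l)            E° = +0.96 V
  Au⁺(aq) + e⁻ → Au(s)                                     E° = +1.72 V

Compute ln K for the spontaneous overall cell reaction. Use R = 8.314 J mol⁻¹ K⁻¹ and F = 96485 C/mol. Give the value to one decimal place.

Cathode: Au⁺/Au; anode: NO₃⁻/NO. E°cell = (+1.72) − (+0.96) = +0.76 V, with n = 3.
ΔG° = −nFE° = −RT ln K, so ln K = nFE°/(RT) = (3)(96485)(+0.76) / ((8.314)(298)) = 88.791.

88.8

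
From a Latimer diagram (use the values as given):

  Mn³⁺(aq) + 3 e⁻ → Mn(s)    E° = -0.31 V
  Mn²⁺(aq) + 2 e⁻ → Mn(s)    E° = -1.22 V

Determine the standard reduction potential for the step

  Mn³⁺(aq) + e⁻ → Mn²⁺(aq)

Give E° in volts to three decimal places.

+1.510 V

Sequential free energies add, so n₃E°₃ = n₁E°₁ + n₂E°₂.
With n₃ = 3, and the known step contributing 2×(-1.22) V, the unknown satisfies 1·E° = 3×(-0.31) − 2×(-1.22) = +1.510.
E° = +1.510 / 1 = +1.510 V.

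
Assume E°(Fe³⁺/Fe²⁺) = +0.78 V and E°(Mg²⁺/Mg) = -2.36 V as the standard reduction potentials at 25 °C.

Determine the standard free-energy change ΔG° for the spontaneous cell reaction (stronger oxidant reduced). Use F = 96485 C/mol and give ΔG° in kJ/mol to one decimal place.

-605.9 kJ/mol

Fe³⁺/Fe²⁺ (E° = +0.78 V) is the cathode; Mg²⁺/Mg (E° = -2.36 V) is the anode, so E°cell = +3.14 V.
Balancing electrons gives n = 2 (lcm of 1 and 2).
ΔG° = −nFE° = −(2)(96485)(+3.14) = -605,926 J = -605.9 kJ/mol.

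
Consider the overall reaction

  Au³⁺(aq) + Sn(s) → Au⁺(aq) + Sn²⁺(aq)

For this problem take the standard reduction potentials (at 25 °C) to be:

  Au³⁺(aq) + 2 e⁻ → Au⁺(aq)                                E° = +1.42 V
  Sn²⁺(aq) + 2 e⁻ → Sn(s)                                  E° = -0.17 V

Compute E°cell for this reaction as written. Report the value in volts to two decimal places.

The Au³⁺/Au⁺ couple has the higher reduction potential, so it is the cathode; Sn²⁺/Sn is oxidised at the anode.
E°cell = E°(cathode) − E°(anode) = (+1.42) − (-0.17) = +1.59 V.

+1.59 V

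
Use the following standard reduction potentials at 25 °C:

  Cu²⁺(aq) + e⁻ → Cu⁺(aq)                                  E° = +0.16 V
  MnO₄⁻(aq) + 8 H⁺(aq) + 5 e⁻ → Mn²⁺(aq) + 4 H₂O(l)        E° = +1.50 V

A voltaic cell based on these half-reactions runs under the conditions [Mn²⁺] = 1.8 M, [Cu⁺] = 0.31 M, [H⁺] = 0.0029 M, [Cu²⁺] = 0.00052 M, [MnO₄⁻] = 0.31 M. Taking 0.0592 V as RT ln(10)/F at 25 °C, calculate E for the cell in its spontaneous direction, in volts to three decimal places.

+1.255 V

MnO₄⁻/Mn²⁺ is the cathode (higher E°), Cu²⁺/Cu⁺ the anode: E°cell = +1.50 − (+0.16) = +1.34 V, n = 5.
Overall: MnO₄⁻(aq) + 8 H⁺(aq) + 5 Cu⁺(aq) → Mn²⁺(aq) + 4 H₂O(l) + 5 Cu²⁺(aq)
Q = [Mn²⁺]·[Cu²⁺]^5 / ([MnO₄⁻]·[H⁺]^8·[Cu⁺]^5); log Q = 7.188.
E = E° − (0.0592/n) log Q = +1.34 − (0.0592/5)(7.188) = +1.255 V.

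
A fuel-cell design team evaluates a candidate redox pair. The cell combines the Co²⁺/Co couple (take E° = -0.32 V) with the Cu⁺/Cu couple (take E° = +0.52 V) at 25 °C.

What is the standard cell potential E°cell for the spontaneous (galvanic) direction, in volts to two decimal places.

+0.84 V

The Cu⁺/Cu couple has the higher reduction potential, so it is the cathode; Co²⁺/Co is oxidised at the anode.
E°cell = E°(cathode) − E°(anode) = (+0.52) − (-0.32) = +0.84 V.
Since E°cell > 0, the reaction is spontaneous under standard conditions.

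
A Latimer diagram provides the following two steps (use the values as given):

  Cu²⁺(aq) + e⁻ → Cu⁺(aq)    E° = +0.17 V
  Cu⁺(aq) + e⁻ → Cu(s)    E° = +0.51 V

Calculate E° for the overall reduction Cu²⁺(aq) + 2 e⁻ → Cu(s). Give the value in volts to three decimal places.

Standard free energies of sequential steps add: ΔG°₃ = ΔG°₁ + ΔG°₂, so n₃E°₃ = n₁E°₁ + n₂E°₂.
E°₃ = (1×+0.17 + 1×+0.51) / 2 = (+0.680) / 2 = +0.340 V.

+0.340 V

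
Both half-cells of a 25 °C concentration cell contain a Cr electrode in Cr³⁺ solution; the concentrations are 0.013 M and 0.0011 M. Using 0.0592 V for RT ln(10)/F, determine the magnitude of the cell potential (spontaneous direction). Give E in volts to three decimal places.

For a concentration cell E°cell = 0. The 0.013 M side is the cathode (reduction is favoured where [Cr³⁺] is higher).
With n = 3, E = −(0.0592/3) log([Cr³⁺]ₐₙ/[Cr³⁺]꜀ₐₜ) = −(0.0592/3) log(0.0011/0.013) = −(0.0592/3)(-1.073) = +0.021 V.

+0.021 V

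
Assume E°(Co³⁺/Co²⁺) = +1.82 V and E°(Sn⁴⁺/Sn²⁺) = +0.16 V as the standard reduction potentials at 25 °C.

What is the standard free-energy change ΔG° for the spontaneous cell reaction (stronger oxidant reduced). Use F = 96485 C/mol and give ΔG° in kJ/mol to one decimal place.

-320.3 kJ/mol

Co³⁺/Co²⁺ (E° = +1.82 V) is the cathode; Sn⁴⁺/Sn²⁺ (E° = +0.16 V) is the anode, so E°cell = +1.66 V.
Balancing electrons gives n = 2 (lcm of 1 and 2).
ΔG° = −nFE° = −(2)(96485)(+1.66) = -320,330 J = -320.3 kJ/mol.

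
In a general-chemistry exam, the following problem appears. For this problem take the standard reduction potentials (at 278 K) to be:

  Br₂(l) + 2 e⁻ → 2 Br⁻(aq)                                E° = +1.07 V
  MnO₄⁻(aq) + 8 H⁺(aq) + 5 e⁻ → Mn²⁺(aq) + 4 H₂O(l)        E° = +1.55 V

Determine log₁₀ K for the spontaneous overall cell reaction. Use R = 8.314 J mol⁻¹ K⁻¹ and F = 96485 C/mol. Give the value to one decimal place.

Cathode: MnO₄⁻/Mn²⁺; anode: Br₂/Br⁻. E°cell = (+1.55) − (+1.07) = +0.48 V, with n = 10.
ΔG° = −nFE° = −RT ln K, so ln K = nFE°/(RT) = (10)(96485)(+0.48) / ((8.314)(278)) = 200.376.
log₁₀ K = 200.376 / ln 10 = 87.0.

87.0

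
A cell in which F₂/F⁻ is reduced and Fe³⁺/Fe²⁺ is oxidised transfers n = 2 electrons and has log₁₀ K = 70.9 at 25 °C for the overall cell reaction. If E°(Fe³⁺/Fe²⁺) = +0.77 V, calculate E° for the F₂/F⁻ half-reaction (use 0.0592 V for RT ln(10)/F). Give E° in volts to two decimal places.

+2.87 V

E°cell = (0.0592/n)·log K = (0.0592/2)(70.9) = +2.099 V.
Since F₂/F⁻ is the cathode and Fe³⁺/Fe²⁺ the anode, E°cell = E°(F₂/F⁻) − E°(Fe³⁺/Fe²⁺).
So E°(F₂/F⁻) = E°cell + E°(Fe³⁺/Fe²⁺) = +2.099 + (+0.77) = +2.87 V.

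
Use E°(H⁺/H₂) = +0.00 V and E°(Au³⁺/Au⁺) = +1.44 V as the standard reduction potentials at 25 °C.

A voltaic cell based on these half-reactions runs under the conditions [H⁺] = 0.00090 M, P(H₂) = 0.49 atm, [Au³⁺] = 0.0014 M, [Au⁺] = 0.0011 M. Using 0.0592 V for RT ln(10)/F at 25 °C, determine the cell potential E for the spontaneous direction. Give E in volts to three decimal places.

+1.614 V

Au³⁺/Au⁺ is the cathode (higher E°), H⁺/H₂ the anode: E°cell = +1.44 − (+0.00) = +1.44 V, n = 2.
Overall: Au³⁺(aq) + H₂(g) → Au⁺(aq) + 2 H⁺(aq)
Q = [Au⁺]·[H⁺]^2 / ([Au³⁺]·P(H₂)); log Q = -5.886.
E = E° − (0.0592/n) log Q = +1.44 − (0.0592/2)(-5.886) = +1.614 V.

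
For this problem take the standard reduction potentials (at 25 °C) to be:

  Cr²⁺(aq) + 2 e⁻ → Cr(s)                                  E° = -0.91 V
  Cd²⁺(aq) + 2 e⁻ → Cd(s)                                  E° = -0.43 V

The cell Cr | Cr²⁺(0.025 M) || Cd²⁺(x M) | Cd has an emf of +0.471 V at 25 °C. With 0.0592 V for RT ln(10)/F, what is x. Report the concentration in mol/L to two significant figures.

0.012 M

Cd²⁺/Cd is the cathode, Cr²⁺/Cr the anode: E°cell = +0.48 V, n = 2.
Overall reaction: Cd²⁺(aq) + Cr(s) → Cd(s) + Cr²⁺(aq); Q = [Cr²⁺]^1/[Cd²⁺]^1.
From E = E° − (0.0592/n) log Q: log Q = (E° − E)·n/0.0592 = (+0.48 − (+0.471))·2/0.0592 = 0.3041.
So 1·log[Cd²⁺] = 1·log(0.025) − log Q = -1.6021 − (0.3041) = -1.9062; [Cd²⁺] = 10^(-1.9062) ≈ 0.012 M.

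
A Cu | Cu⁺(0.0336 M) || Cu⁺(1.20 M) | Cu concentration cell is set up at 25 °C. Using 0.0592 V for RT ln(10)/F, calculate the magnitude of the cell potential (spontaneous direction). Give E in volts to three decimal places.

For a concentration cell E°cell = 0. The 1.20 M side is the cathode (reduction is favoured where [Cu⁺] is higher).
With n = 1, E = −(0.0592/1) log([Cu⁺]ₐₙ/[Cu⁺]꜀ₐₜ) = −(0.0592/1) log(0.0336/1.2) = −(0.0592/1)(-1.553) = +0.092 V.

+0.092 V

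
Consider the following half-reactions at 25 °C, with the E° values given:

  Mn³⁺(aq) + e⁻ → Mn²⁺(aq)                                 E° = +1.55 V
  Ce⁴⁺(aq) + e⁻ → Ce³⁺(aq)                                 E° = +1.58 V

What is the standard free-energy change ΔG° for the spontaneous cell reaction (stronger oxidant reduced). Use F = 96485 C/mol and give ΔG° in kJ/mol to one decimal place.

-2.9 kJ/mol

Ce⁴⁺/Ce³⁺ (E° = +1.58 V) is the cathode; Mn³⁺/Mn²⁺ (E° = +1.55 V) is the anode, so E°cell = +0.03 V.
Balancing electrons gives n = 1 (lcm of 1 and 1).
ΔG° = −nFE° = −(1)(96485)(+0.03) = -2,895 J = -2.9 kJ/mol.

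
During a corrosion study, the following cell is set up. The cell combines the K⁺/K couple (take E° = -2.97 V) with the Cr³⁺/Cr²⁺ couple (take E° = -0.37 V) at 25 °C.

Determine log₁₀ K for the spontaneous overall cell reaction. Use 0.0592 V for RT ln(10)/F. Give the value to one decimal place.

Cathode: Cr³⁺/Cr²⁺; anode: K⁺/K. E°cell = +2.60 V, n = 1.
log K = nE°cell / 0.0592 = (1)(+2.60) / 0.0592 = 43.9.

43.9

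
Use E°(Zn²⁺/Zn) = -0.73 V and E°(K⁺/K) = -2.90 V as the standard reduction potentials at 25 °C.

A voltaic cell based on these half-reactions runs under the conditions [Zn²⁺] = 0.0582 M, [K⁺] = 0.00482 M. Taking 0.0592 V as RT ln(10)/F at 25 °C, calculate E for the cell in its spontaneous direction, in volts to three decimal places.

+2.271 V

Zn²⁺/Zn is the cathode (higher E°), K⁺/K the anode: E°cell = -0.73 − (-2.90) = +2.17 V, n = 2.
Overall: Zn²⁺(aq) + 2 K(s) → Zn(s) + 2 K⁺(aq)
Q = [K⁺]^2 / ([Zn²⁺]); log Q = -3.399.
E = E° − (0.0592/n) log Q = +2.17 − (0.0592/2)(-3.399) = +2.271 V.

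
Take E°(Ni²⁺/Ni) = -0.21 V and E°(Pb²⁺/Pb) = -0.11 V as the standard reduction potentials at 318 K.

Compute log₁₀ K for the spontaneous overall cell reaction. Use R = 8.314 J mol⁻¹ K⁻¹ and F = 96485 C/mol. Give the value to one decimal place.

3.2

Cathode: Pb²⁺/Pb; anode: Ni²⁺/Ni. E°cell = (-0.11) − (-0.21) = +0.10 V, with n = 2.
ΔG° = −nFE° = −RT ln K, so ln K = nFE°/(RT) = (2)(96485)(+0.10) / ((8.314)(318)) = 7.299.
log₁₀ K = 7.299 / ln 10 = 3.2.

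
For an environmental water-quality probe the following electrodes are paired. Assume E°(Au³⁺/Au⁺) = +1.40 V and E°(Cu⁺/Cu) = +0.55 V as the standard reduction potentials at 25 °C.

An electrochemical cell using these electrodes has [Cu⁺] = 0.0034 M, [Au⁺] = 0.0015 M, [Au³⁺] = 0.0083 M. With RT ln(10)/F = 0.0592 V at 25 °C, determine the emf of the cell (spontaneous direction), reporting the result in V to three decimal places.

Au³⁺/Au⁺ is the cathode (higher E°), Cu⁺/Cu the anode: E°cell = +1.40 − (+0.55) = +0.85 V, n = 2.
Overall: Au³⁺(aq) + 2 Cu(s) → Au⁺(aq) + 2 Cu⁺(aq)
Q = [Au⁺]·[Cu⁺]^2 / ([Au³⁺]); log Q = -5.680.
E = E° − (0.0592/n) log Q = +0.85 − (0.0592/2)(-5.680) = +1.018 V.

+1.018 V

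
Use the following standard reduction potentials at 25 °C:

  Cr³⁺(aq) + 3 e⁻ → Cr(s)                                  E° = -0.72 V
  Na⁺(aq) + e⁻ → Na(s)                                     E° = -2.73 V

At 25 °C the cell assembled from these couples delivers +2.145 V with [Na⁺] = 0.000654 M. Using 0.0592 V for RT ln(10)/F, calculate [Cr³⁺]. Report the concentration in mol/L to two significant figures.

Cr³⁺/Cr is the cathode, Na⁺/Na the anode: E°cell = +2.01 V, n = 3.
Overall reaction: Cr³⁺(aq) + 3 Na(s) → Cr(s) + 3 Na⁺(aq); Q = [Na⁺]^3/[Cr³⁺]^1.
From E = E° − (0.0592/n) log Q: log Q = (E° − E)·n/0.0592 = (+2.01 − (+2.145))·3/0.0592 = -6.8412.
So 1·log[Cr³⁺] = 3·log(0.000654) − log Q = -9.5533 − (-6.8412) = -2.7121; [Cr³⁺] = 10^(-2.7121) ≈ 0.0019 M.

0.0019 M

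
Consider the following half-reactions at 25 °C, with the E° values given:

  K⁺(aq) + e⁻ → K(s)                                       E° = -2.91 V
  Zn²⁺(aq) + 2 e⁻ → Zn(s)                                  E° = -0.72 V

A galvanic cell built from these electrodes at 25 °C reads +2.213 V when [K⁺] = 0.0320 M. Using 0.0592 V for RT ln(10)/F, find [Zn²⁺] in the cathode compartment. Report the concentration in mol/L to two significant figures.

0.0061 M

Zn²⁺/Zn is the cathode, K⁺/K the anode: E°cell = +2.19 V, n = 2.
Overall reaction: Zn²⁺(aq) + 2 K(s) → Zn(s) + 2 K⁺(aq); Q = [K⁺]^2/[Zn²⁺]^1.
From E = E° − (0.0592/n) log Q: log Q = (E° − E)·n/0.0592 = (+2.19 − (+2.213))·2/0.0592 = -0.7770.
So 1·log[Zn²⁺] = 2·log(0.032) − log Q = -2.9897 − (-0.7770) = -2.2127; [Zn²⁺] = 10^(-2.2127) ≈ 0.0061 M.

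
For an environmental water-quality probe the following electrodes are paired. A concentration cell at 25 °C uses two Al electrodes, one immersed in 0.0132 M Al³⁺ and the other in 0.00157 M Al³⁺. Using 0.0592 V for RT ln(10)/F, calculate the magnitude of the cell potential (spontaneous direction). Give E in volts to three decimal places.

+0.018 V

For a concentration cell E°cell = 0. The 0.0132 M side is the cathode (reduction is favoured where [Al³⁺] is higher).
With n = 3, E = −(0.0592/3) log([Al³⁺]ₐₙ/[Al³⁺]꜀ₐₜ) = −(0.0592/3) log(0.00157/0.0132) = −(0.0592/3)(-0.925) = +0.018 V.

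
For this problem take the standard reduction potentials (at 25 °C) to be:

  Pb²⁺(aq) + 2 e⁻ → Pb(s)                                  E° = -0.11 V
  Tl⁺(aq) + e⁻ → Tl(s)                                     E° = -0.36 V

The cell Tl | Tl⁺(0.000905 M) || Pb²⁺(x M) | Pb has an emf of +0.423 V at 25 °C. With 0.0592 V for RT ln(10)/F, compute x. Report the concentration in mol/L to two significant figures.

Pb²⁺/Pb is the cathode, Tl⁺/Tl the anode: E°cell = +0.25 V, n = 2.
Overall reaction: Pb²⁺(aq) + 2 Tl(s) → Pb(s) + 2 Tl⁺(aq); Q = [Tl⁺]^2/[Pb²⁺]^1.
From E = E° − (0.0592/n) log Q: log Q = (E° − E)·n/0.0592 = (+0.25 − (+0.423))·2/0.0592 = -5.8446.
So 1·log[Pb²⁺] = 2·log(0.000905) − log Q = -6.0867 − (-5.8446) = -0.2421; [Pb²⁺] = 10^(-0.2421) ≈ 0.57 M.

0.57 M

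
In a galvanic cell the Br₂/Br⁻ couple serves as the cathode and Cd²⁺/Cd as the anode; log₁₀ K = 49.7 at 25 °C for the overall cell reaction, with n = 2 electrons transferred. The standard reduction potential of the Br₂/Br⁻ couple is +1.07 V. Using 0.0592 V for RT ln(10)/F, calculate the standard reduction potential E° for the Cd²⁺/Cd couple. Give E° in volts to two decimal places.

E°cell = (0.0592/n)·log K = (0.0592/2)(49.7) = +1.471 V.
Since Br₂/Br⁻ is the cathode and Cd²⁺/Cd the anode, E°cell = E°(Br₂/Br⁻) − E°(Cd²⁺/Cd).
So E°(Cd²⁺/Cd) = E°(Br₂/Br⁻) − E°cell = (+1.07) − (+1.471) = -0.40 V.

-0.40 V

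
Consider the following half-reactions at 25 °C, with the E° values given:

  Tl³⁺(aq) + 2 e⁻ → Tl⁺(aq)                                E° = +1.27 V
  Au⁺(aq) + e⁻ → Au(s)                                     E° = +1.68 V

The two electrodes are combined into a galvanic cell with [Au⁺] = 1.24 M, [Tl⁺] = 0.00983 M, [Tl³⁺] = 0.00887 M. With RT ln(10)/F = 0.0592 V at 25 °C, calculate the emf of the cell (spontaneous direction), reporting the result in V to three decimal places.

Au⁺/Au is the cathode (higher E°), Tl³⁺/Tl⁺ the anode: E°cell = +1.68 − (+1.27) = +0.41 V, n = 2.
Overall: 2 Au⁺(aq) + Tl⁺(aq) → 2 Au(s) + Tl³⁺(aq)
Q = [Tl³⁺] / ([Au⁺]^2·[Tl⁺]); log Q = -0.231.
E = E° − (0.0592/n) log Q = +0.41 − (0.0592/2)(-0.231) = +0.417 V.

+0.417 V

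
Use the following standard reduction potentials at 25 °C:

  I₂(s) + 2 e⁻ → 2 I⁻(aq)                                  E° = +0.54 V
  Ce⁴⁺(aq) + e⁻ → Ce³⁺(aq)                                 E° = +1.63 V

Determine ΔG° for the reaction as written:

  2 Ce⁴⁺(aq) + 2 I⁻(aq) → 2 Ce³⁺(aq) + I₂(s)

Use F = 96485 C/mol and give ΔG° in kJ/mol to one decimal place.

-210.3 kJ/mol

As written, Ce⁴⁺/Ce³⁺ is reduced (cathode) and I₂/I⁻ is oxidised (anode), so E°cell = (+1.63) − (+0.54) = +1.09 V.
Balancing electrons gives n = 2.
ΔG° = −nFE° = −(2)(96485)(+1.09) = -210,337 J = -210.3 kJ/mol.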